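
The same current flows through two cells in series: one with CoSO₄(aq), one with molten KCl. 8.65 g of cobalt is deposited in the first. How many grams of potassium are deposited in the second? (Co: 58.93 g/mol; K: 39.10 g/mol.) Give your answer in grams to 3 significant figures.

n(Co) = 8.65 / 58.93 = 0.1468 mol
Co²⁺ + 2e⁻ → Co, so n(e⁻) = 2 × 0.1468 = 0.2936 mol
The cells are in series, so the same charge (and hence the same n(e⁻) = 0.2936 mol) passes through both.
K⁺ + e⁻ → K, so n(K) = 0.2936 mol
m(K) = 0.2936 × 39.10 = 11.5 g

11.5 g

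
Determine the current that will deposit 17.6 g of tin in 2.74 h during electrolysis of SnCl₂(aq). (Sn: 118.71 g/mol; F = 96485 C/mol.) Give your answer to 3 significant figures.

2.90 A

n(Sn) = 17.6 / 118.71 = 0.1483 mol
Sn²⁺ + 2e⁻ → Sn, so n(e⁻) = 2 × 0.1483 = 0.2966 mol
Q = 0.2966 × 96485 = 28620 C
I = Q / t = 28620 / 9864 s = 2.90 A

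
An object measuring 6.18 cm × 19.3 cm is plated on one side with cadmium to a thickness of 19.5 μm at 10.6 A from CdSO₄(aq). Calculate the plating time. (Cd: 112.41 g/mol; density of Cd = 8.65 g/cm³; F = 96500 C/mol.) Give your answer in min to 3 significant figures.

Plated area = 6.18 × 19.3 = 119.3 cm²
Volume = 119.3 × 19.5×10⁻⁴ cm = 0.2326 cm³
m(Cd) = 0.2326 × 8.65 = 2.012 g
n(Cd) = 2.012 / 112.41 = 0.01790 mol; n(e⁻) = 2 × 0.01790 = 0.03580 mol
Q = 0.03580 × 96500 = 3455 C
t = 3455 / 10.6 = 325.9 s = 5.43 min

5.43 min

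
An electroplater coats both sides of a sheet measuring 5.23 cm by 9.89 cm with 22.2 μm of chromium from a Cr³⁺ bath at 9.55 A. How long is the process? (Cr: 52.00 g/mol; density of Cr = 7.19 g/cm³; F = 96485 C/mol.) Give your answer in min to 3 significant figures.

Plated area = 2 × 5.23 × 9.89 = 103.4 cm²
Volume = 103.4 × 22.2×10⁻⁴ cm = 0.2295 cm³
m(Cr) = 0.2295 × 7.19 = 1.650 g
n(Cr) = 1.650 / 52.00 = 0.03173 mol; n(e⁻) = 3 × 0.03173 = 0.09519 mol
Q = 0.09519 × 96485 = 9184 C
t = 9184 / 9.55 = 961.7 s = 16.0 min

16.0 min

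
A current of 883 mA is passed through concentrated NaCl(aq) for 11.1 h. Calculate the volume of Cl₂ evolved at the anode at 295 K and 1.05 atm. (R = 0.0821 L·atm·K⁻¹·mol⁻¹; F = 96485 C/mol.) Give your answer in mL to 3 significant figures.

Charge passed = 0.883 × 39960 = 35280 C
n(e⁻) = 35280 / 96485 = 0.3657 mol
2Cl⁻ → Cl₂ + 2e⁻, so n(Cl₂) = 0.3657 / 2 = 0.1829 mol
V = nRT/P = 0.1829 × 0.0821 × 295 / 1.05 = 4.219 L
= 4220 mL

4220 mL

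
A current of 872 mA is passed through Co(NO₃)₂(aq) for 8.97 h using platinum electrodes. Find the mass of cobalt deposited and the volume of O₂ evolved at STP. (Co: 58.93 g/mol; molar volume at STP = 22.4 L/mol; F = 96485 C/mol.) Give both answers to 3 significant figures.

Q = 0.872 × 32292 = 28160 C; n(e⁻) = 28160 / 96485 = 0.2919 mol
Cathode: Co²⁺ + 2e⁻ → Co → n(Co) = 0.2919/2 = 0.1460 mol → 8.60 g
Anode: 2H₂O → O₂ + 4H⁺ + 4e⁻ → n(O₂) = 0.2919/4 = 0.07298 mol → 1.63 L

8.60 g Co; 1.63 L O₂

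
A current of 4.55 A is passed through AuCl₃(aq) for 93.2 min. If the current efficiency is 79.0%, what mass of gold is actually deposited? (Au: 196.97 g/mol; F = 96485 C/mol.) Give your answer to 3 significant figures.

13.7 g

Q = 4.55 × 5592 = 25440 C
n(e⁻) = 25440 / 96485 = 0.2637 mol
Au³⁺ + 3e⁻ → Au, so theoretical m(Au) = 0.08790 × 196.97 = 17.31 g
Actual mass = 79.0% × 17.31 = 13.7 g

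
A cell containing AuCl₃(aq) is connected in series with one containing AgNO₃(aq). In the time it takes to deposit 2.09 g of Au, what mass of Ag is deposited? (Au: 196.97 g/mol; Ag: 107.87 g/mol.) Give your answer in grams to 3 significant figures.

n(Au) = 2.09 / 196.97 = 0.01061 mol
Au³⁺ + 3e⁻ → Au, so n(e⁻) = 3 × 0.01061 = 0.03183 mol
Same current for the same time ⇒ same n(e⁻) = 0.03183 mol in both cells.
Ag⁺ + e⁻ → Ag, so n(Ag) = 0.03183 mol
m(Ag) = 0.03183 × 107.87 = 3.43 g

3.43 g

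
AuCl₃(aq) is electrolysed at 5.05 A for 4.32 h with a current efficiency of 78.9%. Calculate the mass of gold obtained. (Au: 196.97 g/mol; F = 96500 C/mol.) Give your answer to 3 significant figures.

Q = 5.05 × 15552 = 78540 C
n(e⁻) = 78540 / 96500 = 0.8139 mol
Au³⁺ + 3e⁻ → Au, so theoretical m(Au) = 0.2713 × 196.97 = 53.44 g
Actual mass = 78.9% × 53.44 = 42.2 g

42.2 g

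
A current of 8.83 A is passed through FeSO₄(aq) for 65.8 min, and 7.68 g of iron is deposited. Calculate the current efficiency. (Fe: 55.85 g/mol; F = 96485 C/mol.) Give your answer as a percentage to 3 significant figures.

Q = 8.83 × 3948 = 34860 C
n(e⁻) = 34860 / 96485 = 0.3613 mol
Fe²⁺ + 2e⁻ → Fe, so theoretical n(Fe) = 0.1807 mol → 10.09 g
Efficiency = 7.68 / 10.09 = 0.7611 = 76.1%

76.1%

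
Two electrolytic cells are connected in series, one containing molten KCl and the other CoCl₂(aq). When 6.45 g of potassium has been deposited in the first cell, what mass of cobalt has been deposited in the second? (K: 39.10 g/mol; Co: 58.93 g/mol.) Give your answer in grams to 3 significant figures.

n(K) = 6.45 / 39.10 = 0.1650 mol
K⁺ + e⁻ → K, so n(e⁻) = 0.1650 mol
The cells are in series, so the same charge (and hence the same n(e⁻) = 0.1650 mol) passes through both.
Co²⁺ + 2e⁻ → Co, so n(Co) = 0.1650 / 2 = 0.08250 mol
m(Co) = 0.08250 × 58.93 = 4.86 g

4.86 g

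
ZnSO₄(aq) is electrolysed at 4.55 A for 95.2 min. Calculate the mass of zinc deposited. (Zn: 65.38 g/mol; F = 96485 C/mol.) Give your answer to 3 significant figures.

Q = 4.55 A × 5712 s = 25990 C
n(e⁻) = Q/F = 25990/96485 = 0.2694 mol
Zn²⁺ + 2e⁻ → Zn, so n(Zn) = 0.2694 / 2 = 0.1347 mol
m = 0.1347 × 65.38 = 8.81 g

8.81 g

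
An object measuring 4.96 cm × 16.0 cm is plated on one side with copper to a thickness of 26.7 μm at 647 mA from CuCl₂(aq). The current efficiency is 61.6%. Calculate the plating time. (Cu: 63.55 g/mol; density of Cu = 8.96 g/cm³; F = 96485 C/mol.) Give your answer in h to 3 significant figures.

4.02 h

Plated area = 4.96 × 16.0 = 79.36 cm²
Volume = 79.36 × 26.7×10⁻⁴ cm = 0.2119 cm³
m(Cu) = 0.2119 × 8.96 = 1.899 g
n(Cu) = 1.899 / 63.55 = 0.02988 mol; n(e⁻) = 2 × 0.02988 = 0.05976 mol
Q = 0.05976 × 96485 / 0.616 = 9360 C
t = 9360 / 0.647 = 14470 s = 4.02 h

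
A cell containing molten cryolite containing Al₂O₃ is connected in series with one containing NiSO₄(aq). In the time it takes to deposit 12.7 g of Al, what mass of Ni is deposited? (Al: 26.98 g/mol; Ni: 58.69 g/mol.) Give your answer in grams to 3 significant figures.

41.4 g

n(Al) = 12.7 / 26.98 = 0.4707 mol
Al³⁺ + 3e⁻ → Al, so n(e⁻) = 3 × 0.4707 = 1.412 mol
In series, the same 1.412 mol of electrons flows through the second cell.
Ni²⁺ + 2e⁻ → Ni, so n(Ni) = 1.412 / 2 = 0.7060 mol
m(Ni) = 0.7060 × 58.69 = 41.4 g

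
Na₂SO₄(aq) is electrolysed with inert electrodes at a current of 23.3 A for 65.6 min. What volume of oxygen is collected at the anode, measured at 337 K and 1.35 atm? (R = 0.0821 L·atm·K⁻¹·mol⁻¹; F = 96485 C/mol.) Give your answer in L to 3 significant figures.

Q = 23.3 A × 3936 s = 91710 C
n(e⁻) = 91710 / 96485 = 0.9505 mol
2H₂O → O₂ + 4H⁺ + 4e⁻, so n(O₂) = 0.9505 / 4 = 0.2376 mol
V = nRT/P = 0.2376 × 0.0821 × 337 / 1.35 = 4.870 L

4.87 L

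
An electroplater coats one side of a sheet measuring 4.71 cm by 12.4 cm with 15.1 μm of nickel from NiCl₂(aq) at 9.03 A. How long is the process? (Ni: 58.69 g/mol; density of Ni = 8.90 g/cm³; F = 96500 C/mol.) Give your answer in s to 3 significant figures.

Plated area = 4.71 × 12.4 = 58.40 cm²
Volume = 58.40 × 15.1×10⁻⁴ cm = 0.08818 cm³
m(Ni) = 0.08818 × 8.90 = 0.7848 g
n(Ni) = 0.7848 / 58.69 = 0.01337 mol; n(e⁻) = 2 × 0.01337 = 0.02674 mol
Q = 0.02674 × 96500 = 2580 C
t = 2580 / 9.03 = 285.7 s

286 s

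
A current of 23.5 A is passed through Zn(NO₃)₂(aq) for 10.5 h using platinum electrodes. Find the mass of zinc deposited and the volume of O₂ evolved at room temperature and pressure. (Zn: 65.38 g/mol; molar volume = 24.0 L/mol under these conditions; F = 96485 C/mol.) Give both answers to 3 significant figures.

Q = 23.5 × 37800 = 8.883×10^5 C; n(e⁻) = 8.883×10^5 / 96485 = 9.207 mol
Cathode: Zn²⁺ + 2e⁻ → Zn → n(Zn) = 9.207/2 = 4.604 mol → 301 g
Anode: 2H₂O → O₂ + 4H⁺ + 4e⁻ → n(O₂) = 9.207/4 = 2.302 mol → 55.2 L

301 g Zn; 55.2 L O₂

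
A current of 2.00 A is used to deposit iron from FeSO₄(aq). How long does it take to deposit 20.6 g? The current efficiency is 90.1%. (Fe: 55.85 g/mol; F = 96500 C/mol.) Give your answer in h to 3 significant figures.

n(Fe) = 20.6 / 55.85 = 0.3688 mol
Fe²⁺ + 2e⁻ → Fe, so n(e⁻) = 2 × 0.3688 = 0.7376 mol
Q = 0.7376 × 96500 / 0.901 = 79000 C
t = Q / I = 79000 / 2.00 = 39500 s = 11.0 h

11.0 h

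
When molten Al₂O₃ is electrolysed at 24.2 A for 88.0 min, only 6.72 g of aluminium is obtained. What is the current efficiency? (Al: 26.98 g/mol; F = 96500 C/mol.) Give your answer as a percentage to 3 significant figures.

56.4%

Q = 24.2 × 5280 = 1.278×10^5 C
n(e⁻) = 1.278×10^5 / 96500 = 1.324 mol
Al³⁺ + 3e⁻ → Al, so theoretical n(Al) = 0.4413 mol → 11.91 g
Efficiency = 6.72 / 11.91 = 0.5642 = 56.4%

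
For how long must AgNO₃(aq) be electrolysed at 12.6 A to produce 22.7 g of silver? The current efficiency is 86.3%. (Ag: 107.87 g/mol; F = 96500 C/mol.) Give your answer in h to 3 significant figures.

0.519 h

n(Ag) = 22.7 / 107.87 = 0.2104 mol
Ag⁺ + e⁻ → Ag, so n(e⁻) = 0.2104 mol
Q = 0.2104 × 96500 / 0.863 = 23530 C
t = Q / I = 23530 / 12.6 = 1867 s = 0.519 h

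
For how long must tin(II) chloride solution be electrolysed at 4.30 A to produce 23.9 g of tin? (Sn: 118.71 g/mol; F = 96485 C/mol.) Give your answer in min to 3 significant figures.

n(Sn) = 23.9 / 118.71 = 0.2013 mol
Sn²⁺ + 2e⁻ → Sn, so n(e⁻) = 2 × 0.2013 = 0.4026 mol
Q = 0.4026 × 96485 = 38840 C
t = Q / I = 38840 / 4.30 = 9033 s = 151 min

151 min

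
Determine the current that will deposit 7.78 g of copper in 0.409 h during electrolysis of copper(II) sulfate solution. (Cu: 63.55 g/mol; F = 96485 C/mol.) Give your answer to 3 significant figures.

16.0 A

n(Cu) = 7.78 / 63.55 = 0.1224 mol
Cu²⁺ + 2e⁻ → Cu, so n(e⁻) = 2 × 0.1224 = 0.2448 mol
Q = 0.2448 × 96485 = 23620 C
I = Q / t = 23620 / 1472.4 s = 16.0 A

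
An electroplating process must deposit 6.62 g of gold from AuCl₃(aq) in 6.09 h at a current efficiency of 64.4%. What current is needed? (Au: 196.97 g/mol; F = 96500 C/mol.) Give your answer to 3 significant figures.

n(Au) = 6.62 / 196.97 = 0.03361 mol
Au³⁺ + 3e⁻ → Au, so n(e⁻) = 3 × 0.03361 = 0.1008 mol
Q = 0.1008 × 96500 / 0.644 = 15100 C
I = Q / t = 15100 / 21924 s = 0.689 A

0.689 A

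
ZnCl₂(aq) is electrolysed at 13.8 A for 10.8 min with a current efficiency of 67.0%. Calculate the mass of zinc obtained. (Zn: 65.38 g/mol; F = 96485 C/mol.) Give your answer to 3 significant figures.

Q = 13.8 × 648 = 8942 C
n(e⁻) = 8942 / 96485 = 0.09268 mol
Zn²⁺ + 2e⁻ → Zn, so theoretical m(Zn) = 0.04634 × 65.38 = 3.030 g
Actual mass = 67.0% × 3.030 = 2.03 g

2.03 g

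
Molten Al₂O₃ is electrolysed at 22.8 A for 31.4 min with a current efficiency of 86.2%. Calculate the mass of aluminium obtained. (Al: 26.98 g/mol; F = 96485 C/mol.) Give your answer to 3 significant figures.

3.45 g

Q = 22.8 × 1884 = 42960 C
n(e⁻) = 42960 / 96485 = 0.4453 mol
Al³⁺ + 3e⁻ → Al, so theoretical m(Al) = 0.1484 × 26.98 = 4.004 g
Actual mass = 86.2% × 4.004 = 3.45 g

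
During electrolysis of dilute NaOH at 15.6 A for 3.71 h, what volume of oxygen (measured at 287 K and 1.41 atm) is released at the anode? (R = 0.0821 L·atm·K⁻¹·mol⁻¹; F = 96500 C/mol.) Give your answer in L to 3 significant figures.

Q = 15.6 A × 13356 s = 2.084×10^5 C
n(e⁻) = Q/F = 2.084×10^5/96500 = 2.160 mol
2H₂O → O₂ + 4H⁺ + 4e⁻, so n(O₂) = 2.160 / 4 = 0.5400 mol
V = nRT/P = 0.5400 × 0.0821 × 287 / 1.41 = 9.024 L

9.02 L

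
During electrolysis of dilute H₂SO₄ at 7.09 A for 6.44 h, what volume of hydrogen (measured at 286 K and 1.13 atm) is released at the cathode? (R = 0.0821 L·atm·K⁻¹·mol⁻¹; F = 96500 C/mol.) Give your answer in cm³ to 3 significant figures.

17700 cm³

Q = It = 7.09 × 23184 = 1.644×10^5 C
n(e⁻) = Q/F = 1.644×10^5/96500 = 1.704 mol
2H⁺ + 2e⁻ → H₂, so n(H₂) = 1.704 / 2 = 0.8520 mol
V = nRT/P = 0.8520 × 0.0821 × 286 / 1.13 = 17.70 L
= 17700 cm³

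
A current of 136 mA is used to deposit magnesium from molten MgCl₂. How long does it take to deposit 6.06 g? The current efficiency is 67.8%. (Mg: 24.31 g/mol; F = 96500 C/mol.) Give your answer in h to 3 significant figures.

n(Mg) = 6.06 / 24.31 = 0.2493 mol
Mg²⁺ + 2e⁻ → Mg, so n(e⁻) = 2 × 0.2493 = 0.4986 mol
Q = 0.4986 × 96500 / 0.678 = 70970 C
t = Q / I = 70970 / 0.136 = 5.218×10^5 s = 145 h

145 h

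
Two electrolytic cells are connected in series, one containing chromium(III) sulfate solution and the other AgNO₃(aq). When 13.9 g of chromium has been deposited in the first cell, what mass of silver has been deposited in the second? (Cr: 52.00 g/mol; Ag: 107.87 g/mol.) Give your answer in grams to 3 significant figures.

n(Cr) = 13.9 / 52.00 = 0.2673 mol
Cr³⁺ + 3e⁻ → Cr, so n(e⁻) = 3 × 0.2673 = 0.8019 mol
Same current for the same time ⇒ same n(e⁻) = 0.8019 mol in both cells.
Ag⁺ + e⁻ → Ag, so n(Ag) = 0.8019 mol
m(Ag) = 0.8019 × 107.87 = 86.5 g

86.5 g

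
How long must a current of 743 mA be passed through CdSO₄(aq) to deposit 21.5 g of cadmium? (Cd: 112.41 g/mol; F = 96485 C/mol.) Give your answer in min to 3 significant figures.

n(Cd) = 21.5 / 112.41 = 0.1913 mol
Cd²⁺ + 2e⁻ → Cd, so n(e⁻) = 2 × 0.1913 = 0.3826 mol
Q = 0.3826 × 96485 = 36920 C
t = Q / I = 36920 / 0.743 = 49690 s = 828 min

828 min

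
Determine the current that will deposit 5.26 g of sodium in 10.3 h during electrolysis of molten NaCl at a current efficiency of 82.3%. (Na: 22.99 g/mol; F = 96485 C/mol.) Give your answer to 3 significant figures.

0.723 A

n(Na) = 5.26 / 22.99 = 0.2288 mol
Na⁺ + e⁻ → Na, so n(e⁻) = 0.2288 mol
Q = 0.2288 × 96485 / 0.823 = 26820 C
I = Q / t = 26820 / 37080 s = 0.723 A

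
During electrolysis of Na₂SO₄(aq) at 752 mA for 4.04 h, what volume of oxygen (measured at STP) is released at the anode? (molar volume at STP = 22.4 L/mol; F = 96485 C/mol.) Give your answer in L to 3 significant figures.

0.635 L

Q = It = 0.752 × 14544 = 10940 C
n(e⁻) = 10940 / 96485 = 0.1134 mol
2H₂O → O₂ + 4H⁺ + 4e⁻, so n(O₂) = 0.1134 / 4 = 0.02835 mol
V = 0.02835 × 22.4 = 0.6350 L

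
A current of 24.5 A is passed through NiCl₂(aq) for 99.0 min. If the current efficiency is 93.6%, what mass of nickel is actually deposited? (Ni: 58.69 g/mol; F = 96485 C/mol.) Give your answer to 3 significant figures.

Q = 24.5 × 5940 = 1.455×10^5 C
n(e⁻) = 1.455×10^5 / 96485 = 1.508 mol
Ni²⁺ + 2e⁻ → Ni, so theoretical m(Ni) = 0.7540 × 58.69 = 44.25 g
Actual mass = 93.6% × 44.25 = 41.4 g

41.4 g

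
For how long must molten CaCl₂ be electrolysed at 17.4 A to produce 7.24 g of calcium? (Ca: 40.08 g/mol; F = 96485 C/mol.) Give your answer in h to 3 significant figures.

n(Ca) = 7.24 / 40.08 = 0.1806 mol
Ca²⁺ + 2e⁻ → Ca, so n(e⁻) = 2 × 0.1806 = 0.3612 mol
Q = 0.3612 × 96485 = 34850 C
t = Q / I = 34850 / 17.4 = 2003 s = 0.556 h

0.556 h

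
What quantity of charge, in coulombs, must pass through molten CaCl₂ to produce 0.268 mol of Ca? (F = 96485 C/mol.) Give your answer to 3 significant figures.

51700 C

Ca²⁺ + 2e⁻ → Ca, so n(e⁻) = 2 × 0.268 = 0.5360 mol
Q = 0.5360 × 96485 = 51720 C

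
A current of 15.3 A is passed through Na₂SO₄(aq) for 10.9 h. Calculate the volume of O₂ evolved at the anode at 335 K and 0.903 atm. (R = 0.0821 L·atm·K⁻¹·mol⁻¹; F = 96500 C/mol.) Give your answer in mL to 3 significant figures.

47400 mL

Charge passed = 15.3 × 39240 = 6.004×10^5 C
n(e⁻) = 6.004×10^5 / 96500 = 6.222 mol
2H₂O → O₂ + 4H⁺ + 4e⁻, so n(O₂) = 6.222 / 4 = 1.556 mol
V = nRT/P = 1.556 × 0.0821 × 335 / 0.903 = 47.39 L
= 47400 mL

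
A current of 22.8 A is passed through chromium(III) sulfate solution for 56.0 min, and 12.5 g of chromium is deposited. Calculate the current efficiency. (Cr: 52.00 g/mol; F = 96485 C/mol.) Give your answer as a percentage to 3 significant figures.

90.8%

Q = 22.8 × 3360 = 76610 C
n(e⁻) = 76610 / 96485 = 0.7940 mol
Cr³⁺ + 3e⁻ → Cr, so theoretical n(Cr) = 0.2647 mol → 13.76 g
Efficiency = 12.5 / 13.76 = 0.9084 = 90.8%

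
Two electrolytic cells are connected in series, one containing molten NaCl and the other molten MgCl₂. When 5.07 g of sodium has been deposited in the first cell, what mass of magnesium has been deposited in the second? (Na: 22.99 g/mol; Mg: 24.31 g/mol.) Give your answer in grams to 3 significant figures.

n(Na) = 5.07 / 22.99 = 0.2205 mol
Na⁺ + e⁻ → Na, so n(e⁻) = 0.2205 mol
Since the cells are in series, n(e⁻) in the Mg cell is also 0.2205 mol.
Mg²⁺ + 2e⁻ → Mg, so n(Mg) = 0.2205 / 2 = 0.1103 mol
m(Mg) = 0.1103 × 24.31 = 2.68 g

2.68 g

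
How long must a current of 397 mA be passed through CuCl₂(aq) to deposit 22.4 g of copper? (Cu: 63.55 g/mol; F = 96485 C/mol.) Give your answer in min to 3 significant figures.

2860 min

n(Cu) = 22.4 / 63.55 = 0.3525 mol
Cu²⁺ + 2e⁻ → Cu, so n(e⁻) = 2 × 0.3525 = 0.7050 mol
Q = 0.7050 × 96485 = 68020 C
t = Q / I = 68020 / 0.397 = 1.713×10^5 s = 2860 min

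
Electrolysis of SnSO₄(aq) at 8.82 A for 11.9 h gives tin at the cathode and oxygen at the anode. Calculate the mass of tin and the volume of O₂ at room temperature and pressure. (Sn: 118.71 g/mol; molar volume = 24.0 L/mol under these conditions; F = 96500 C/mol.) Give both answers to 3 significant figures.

Q = 8.82 × 42840 = 3.778×10^5 C; n(e⁻) = 3.778×10^5 / 96500 = 3.915 mol
Cathode: Sn²⁺ + 2e⁻ → Sn → n(Sn) = 3.915/2 = 1.958 mol → 232 g
Anode: 2H₂O → O₂ + 4H⁺ + 4e⁻ → n(O₂) = 3.915/4 = 0.9788 mol → 23.5 L

232 g Sn; 23.5 L O₂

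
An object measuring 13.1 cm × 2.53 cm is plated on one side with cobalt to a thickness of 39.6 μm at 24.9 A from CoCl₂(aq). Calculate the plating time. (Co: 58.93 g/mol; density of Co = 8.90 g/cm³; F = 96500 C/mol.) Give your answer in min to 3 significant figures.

Plated area = 13.1 × 2.53 = 33.14 cm²
Volume = 33.14 × 39.6×10⁻⁴ cm = 0.1312 cm³
m(Co) = 0.1312 × 8.90 = 1.168 g
n(Co) = 1.168 / 58.93 = 0.01982 mol; n(e⁻) = 2 × 0.01982 = 0.03964 mol
Q = 0.03964 × 96500 = 3825 C
t = 3825 / 24.9 = 153.6 s = 2.56 min

2.56 min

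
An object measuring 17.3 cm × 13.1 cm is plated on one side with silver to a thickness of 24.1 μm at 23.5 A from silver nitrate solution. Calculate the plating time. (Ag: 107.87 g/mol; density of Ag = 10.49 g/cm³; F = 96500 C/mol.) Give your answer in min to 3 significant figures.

Plated area = 17.3 × 13.1 = 226.6 cm²
Volume = 226.6 × 24.1×10⁻⁴ cm = 0.5461 cm³
m(Ag) = 0.5461 × 10.49 = 5.729 g
n(Ag) = 5.729 / 107.87 = 0.05311 mol; n(e⁻) = 0.05311 mol
Q = 0.05311 × 96500 = 5125 C
t = 5125 / 23.5 = 218.1 s = 3.64 min

3.64 min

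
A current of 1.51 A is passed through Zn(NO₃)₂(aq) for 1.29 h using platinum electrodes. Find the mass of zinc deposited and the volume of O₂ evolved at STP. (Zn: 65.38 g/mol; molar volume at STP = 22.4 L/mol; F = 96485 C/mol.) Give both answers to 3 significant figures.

Q = 1.51 × 4644 = 7012 C; n(e⁻) = 7012 / 96485 = 0.07267 mol
Cathode: Zn²⁺ + 2e⁻ → Zn → n(Zn) = 0.07267/2 = 0.03634 mol → 2.38 g
Anode: 2H₂O → O₂ + 4H⁺ + 4e⁻ → n(O₂) = 0.07267/4 = 0.01817 mol → 0.407 L

2.38 g Zn; 0.407 L O₂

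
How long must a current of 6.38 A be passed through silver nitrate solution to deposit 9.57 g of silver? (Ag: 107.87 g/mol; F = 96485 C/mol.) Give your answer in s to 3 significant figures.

1340 s

n(Ag) = 9.57 / 107.87 = 0.08872 mol
Ag⁺ + e⁻ → Ag, so n(e⁻) = 0.08872 mol
Q = 0.08872 × 96485 = 8560 C
t = Q / I = 8560 / 6.38 = 1342 s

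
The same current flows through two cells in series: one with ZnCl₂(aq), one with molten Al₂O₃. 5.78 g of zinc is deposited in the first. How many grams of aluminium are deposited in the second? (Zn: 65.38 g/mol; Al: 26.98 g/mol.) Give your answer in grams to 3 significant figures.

n(Zn) = 5.78 / 65.38 = 0.08841 mol
Zn²⁺ + 2e⁻ → Zn, so n(e⁻) = 2 × 0.08841 = 0.1768 mol
Since the cells are in series, n(e⁻) in the Al cell is also 0.1768 mol.
Al³⁺ + 3e⁻ → Al, so n(Al) = 0.1768 / 3 = 0.05893 mol
m(Al) = 0.05893 × 26.98 = 1.59 g

1.59 g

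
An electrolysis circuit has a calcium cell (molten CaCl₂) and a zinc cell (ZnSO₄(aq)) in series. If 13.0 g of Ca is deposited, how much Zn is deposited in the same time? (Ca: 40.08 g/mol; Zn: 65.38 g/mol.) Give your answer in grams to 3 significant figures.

21.2 g

n(Ca) = 13.0 / 40.08 = 0.3244 mol
Ca²⁺ + 2e⁻ → Ca, so n(e⁻) = 2 × 0.3244 = 0.6488 mol
Same current for the same time ⇒ same n(e⁻) = 0.6488 mol in both cells.
Zn²⁺ + 2e⁻ → Zn, so n(Zn) = 0.6488 / 2 = 0.3244 mol
m(Zn) = 0.3244 × 65.38 = 21.2 g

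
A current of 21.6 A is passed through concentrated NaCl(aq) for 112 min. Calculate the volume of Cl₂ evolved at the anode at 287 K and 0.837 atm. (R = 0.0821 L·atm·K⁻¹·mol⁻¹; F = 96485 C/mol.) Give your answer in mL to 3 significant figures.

21200 mL

Q = 21.6 A × 6720 s = 1.452×10^5 C
Moles of electrons = 1.452×10^5 / 96485 = 1.505 mol
2Cl⁻ → Cl₂ + 2e⁻, so n(Cl₂) = 1.505 / 2 = 0.7525 mol
V = nRT/P = 0.7525 × 0.0821 × 287 / 0.837 = 21.18 L
= 21200 mL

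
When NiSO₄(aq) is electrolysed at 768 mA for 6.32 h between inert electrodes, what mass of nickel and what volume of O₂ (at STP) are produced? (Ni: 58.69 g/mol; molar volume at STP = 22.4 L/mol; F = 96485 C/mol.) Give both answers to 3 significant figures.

Q = 0.768 × 22752 = 17470 C; n(e⁻) = 17470 / 96485 = 0.1811 mol
Cathode: Ni²⁺ + 2e⁻ → Ni → n(Ni) = 0.1811/2 = 0.09055 mol → 5.31 g
Anode: 2H₂O → O₂ + 4H⁺ + 4e⁻ → n(O₂) = 0.1811/4 = 0.04528 mol → 1.01 L

5.31 g Ni; 1.01 L O₂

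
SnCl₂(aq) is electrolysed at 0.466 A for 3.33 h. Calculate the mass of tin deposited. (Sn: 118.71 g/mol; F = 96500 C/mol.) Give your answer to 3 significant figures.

3.44 g

Q = 0.466 A × 11988 s = 5586 C
n(e⁻) = Q/F = 5586/96500 = 0.05789 mol
Sn²⁺ + 2e⁻ → Sn, so n(Sn) = 0.05789 / 2 = 0.02895 mol
m = 0.02895 × 118.71 = 3.44 g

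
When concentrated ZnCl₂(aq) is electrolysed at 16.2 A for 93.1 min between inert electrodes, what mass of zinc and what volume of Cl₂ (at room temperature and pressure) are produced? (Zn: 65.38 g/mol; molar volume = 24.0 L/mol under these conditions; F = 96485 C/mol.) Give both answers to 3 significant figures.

Q = 16.2 × 5586 = 90490 C; n(e⁻) = 90490 / 96485 = 0.9379 mol
Cathode: Zn²⁺ + 2e⁻ → Zn → n(Zn) = 0.9379/2 = 0.4690 mol → 30.7 g
Anode: 2Cl⁻ → Cl₂ + 2e⁻ → n(Cl₂) = 0.9379/2 = 0.4690 mol → 11.3 L

30.7 g Zn; 11.3 L Cl₂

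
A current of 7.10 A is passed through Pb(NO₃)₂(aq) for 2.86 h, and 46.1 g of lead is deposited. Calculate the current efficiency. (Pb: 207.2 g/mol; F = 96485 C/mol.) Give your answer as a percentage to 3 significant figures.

Q = 7.10 × 10296 = 73100 C
n(e⁻) = 73100 / 96485 = 0.7576 mol
Pb²⁺ + 2e⁻ → Pb, so theoretical n(Pb) = 0.3788 mol → 78.49 g
Efficiency = 46.1 / 78.49 = 0.5873 = 58.7%

58.7%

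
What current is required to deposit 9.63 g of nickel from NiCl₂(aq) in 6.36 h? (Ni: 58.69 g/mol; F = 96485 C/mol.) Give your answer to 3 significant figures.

1.38 A

n(Ni) = 9.63 / 58.69 = 0.1641 mol
Ni²⁺ + 2e⁻ → Ni, so n(e⁻) = 2 × 0.1641 = 0.3282 mol
Q = 0.3282 × 96485 = 31670 C
I = Q / t = 31670 / 22896 s = 1.38 A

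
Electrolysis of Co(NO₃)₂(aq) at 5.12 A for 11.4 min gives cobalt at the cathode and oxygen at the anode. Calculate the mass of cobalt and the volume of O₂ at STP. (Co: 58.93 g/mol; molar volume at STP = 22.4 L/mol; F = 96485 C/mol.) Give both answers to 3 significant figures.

Q = 5.12 × 684 = 3502 C; n(e⁻) = 3502 / 96485 = 0.03630 mol
Cathode: Co²⁺ + 2e⁻ → Co → n(Co) = 0.03630/2 = 0.01815 mol → 1.07 g
Anode: 2H₂O → O₂ + 4H⁺ + 4e⁻ → n(O₂) = 0.03630/4 = 0.009075 mol → 0.203 L

1.07 g Co; 0.203 L O₂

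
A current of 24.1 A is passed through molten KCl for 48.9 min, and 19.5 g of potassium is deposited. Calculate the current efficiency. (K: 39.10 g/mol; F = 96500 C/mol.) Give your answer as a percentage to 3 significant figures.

68.1%

Q = 24.1 × 2934 = 70710 C
n(e⁻) = 70710 / 96500 = 0.7327 mol
K⁺ + e⁻ → K, so theoretical n(K) = 0.7327 mol → 28.65 g
Efficiency = 19.5 / 28.65 = 0.6806 = 68.1%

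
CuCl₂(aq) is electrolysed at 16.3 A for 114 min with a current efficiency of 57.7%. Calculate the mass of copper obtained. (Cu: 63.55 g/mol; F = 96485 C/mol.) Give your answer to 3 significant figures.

21.2 g

Q = 16.3 × 6840 = 1.115×10^5 C
n(e⁻) = 1.115×10^5 / 96485 = 1.156 mol
Cu²⁺ + 2e⁻ → Cu, so theoretical m(Cu) = 0.5780 × 63.55 = 36.73 g
Actual mass = 57.7% × 36.73 = 21.2 g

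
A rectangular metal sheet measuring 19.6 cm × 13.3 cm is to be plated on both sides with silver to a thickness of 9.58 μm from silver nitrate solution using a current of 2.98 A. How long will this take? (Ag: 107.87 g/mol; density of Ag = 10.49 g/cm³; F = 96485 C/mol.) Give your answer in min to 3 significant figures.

26.2 min

Plated area = 2 × 19.6 × 13.3 = 521.4 cm²
Volume = 521.4 × 9.58×10⁻⁴ cm = 0.4995 cm³
m(Ag) = 0.4995 × 10.49 = 5.240 g
n(Ag) = 5.240 / 107.87 = 0.04858 mol; n(e⁻) = 0.04858 mol
Q = 0.04858 × 96485 = 4687 C
t = 4687 / 2.98 = 1573 s = 26.2 min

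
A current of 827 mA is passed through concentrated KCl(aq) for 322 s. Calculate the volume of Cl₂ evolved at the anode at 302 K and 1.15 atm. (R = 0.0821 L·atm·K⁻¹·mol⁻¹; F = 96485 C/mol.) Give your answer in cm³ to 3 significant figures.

29.8 cm³

Charge passed = 0.827 × 322 = 266.3 C
n(e⁻) = Q/F = 266.3/96485 = 0.002760 mol
2Cl⁻ → Cl₂ + 2e⁻, so n(Cl₂) = 0.002760 / 2 = 0.001380 mol
V = nRT/P = 0.001380 × 0.0821 × 302 / 1.15 = 0.02975 L
= 29.8 cm³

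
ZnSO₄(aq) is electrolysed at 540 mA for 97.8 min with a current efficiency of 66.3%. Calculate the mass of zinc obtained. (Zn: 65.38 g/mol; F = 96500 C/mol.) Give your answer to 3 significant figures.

Q = 0.540 × 5868 = 3169 C
n(e⁻) = 3169 / 96500 = 0.03284 mol
Zn²⁺ + 2e⁻ → Zn, so theoretical m(Zn) = 0.01642 × 65.38 = 1.074 g
Actual mass = 66.3% × 1.074 = 0.712 g

0.712 g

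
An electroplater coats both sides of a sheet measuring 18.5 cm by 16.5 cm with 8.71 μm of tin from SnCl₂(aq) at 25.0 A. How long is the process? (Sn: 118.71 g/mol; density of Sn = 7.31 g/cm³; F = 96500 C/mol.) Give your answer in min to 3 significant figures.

Plated area = 2 × 18.5 × 16.5 = 610.5 cm²
Volume = 610.5 × 8.71×10⁻⁴ cm = 0.5317 cm³
m(Sn) = 0.5317 × 7.31 = 3.887 g
n(Sn) = 3.887 / 118.71 = 0.03274 mol; n(e⁻) = 2 × 0.03274 = 0.06548 mol
Q = 0.06548 × 96500 = 6319 C
t = 6319 / 25.0 = 252.8 s = 4.21 min

4.21 min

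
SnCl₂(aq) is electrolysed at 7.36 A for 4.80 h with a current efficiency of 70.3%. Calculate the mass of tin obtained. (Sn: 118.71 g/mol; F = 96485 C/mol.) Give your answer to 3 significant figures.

55.0 g

Q = 7.36 × 17280 = 1.272×10^5 C
n(e⁻) = 1.272×10^5 / 96485 = 1.318 mol
Sn²⁺ + 2e⁻ → Sn, so theoretical m(Sn) = 0.6590 × 118.71 = 78.23 g
Actual mass = 70.3% × 78.23 = 55.0 g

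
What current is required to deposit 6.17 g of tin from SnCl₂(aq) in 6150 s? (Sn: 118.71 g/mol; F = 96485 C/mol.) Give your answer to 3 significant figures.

n(Sn) = 6.17 / 118.71 = 0.05198 mol
Sn²⁺ + 2e⁻ → Sn, so n(e⁻) = 2 × 0.05198 = 0.1040 mol
Q = 0.1040 × 96485 = 10030 C
I = Q / t = 10030 / 6150 s = 1.63 A

1.63 A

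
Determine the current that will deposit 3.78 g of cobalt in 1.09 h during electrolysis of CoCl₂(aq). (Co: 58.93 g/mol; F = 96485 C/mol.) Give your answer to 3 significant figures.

n(Co) = 3.78 / 58.93 = 0.06414 mol
Co²⁺ + 2e⁻ → Co, so n(e⁻) = 2 × 0.06414 = 0.1283 mol
Q = 0.1283 × 96485 = 12380 C
I = Q / t = 12380 / 3924 s = 3.15 A

3.15 A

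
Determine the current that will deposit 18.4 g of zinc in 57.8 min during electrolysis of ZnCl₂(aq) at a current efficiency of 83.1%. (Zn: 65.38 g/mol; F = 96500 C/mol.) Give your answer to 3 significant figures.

n(Zn) = 18.4 / 65.38 = 0.2814 mol
Zn²⁺ + 2e⁻ → Zn, so n(e⁻) = 2 × 0.2814 = 0.5628 mol
Q = 0.5628 × 96500 / 0.831 = 65360 C
I = Q / t = 65360 / 3468 s = 18.8 A

18.8 A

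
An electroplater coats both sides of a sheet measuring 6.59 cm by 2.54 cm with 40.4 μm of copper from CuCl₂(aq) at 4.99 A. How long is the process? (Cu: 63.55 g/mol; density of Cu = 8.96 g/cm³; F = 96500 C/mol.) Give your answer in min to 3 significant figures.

Plated area = 2 × 6.59 × 2.54 = 33.48 cm²
Volume = 33.48 × 40.4×10⁻⁴ cm = 0.1353 cm³
m(Cu) = 0.1353 × 8.96 = 1.212 g
n(Cu) = 1.212 / 63.55 = 0.01907 mol; n(e⁻) = 2 × 0.01907 = 0.03814 mol
Q = 0.03814 × 96500 = 3681 C
t = 3681 / 4.99 = 737.7 s = 12.3 min

12.3 min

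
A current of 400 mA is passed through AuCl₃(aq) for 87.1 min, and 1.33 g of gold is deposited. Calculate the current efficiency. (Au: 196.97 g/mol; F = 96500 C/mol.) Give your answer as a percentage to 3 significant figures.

Q = 0.400 × 5226 = 2090 C
n(e⁻) = 2090 / 96500 = 0.02166 mol
Au³⁺ + 3e⁻ → Au, so theoretical n(Au) = 0.007220 mol → 1.422 g
Efficiency = 1.33 / 1.422 = 0.9353 = 93.5%

93.5%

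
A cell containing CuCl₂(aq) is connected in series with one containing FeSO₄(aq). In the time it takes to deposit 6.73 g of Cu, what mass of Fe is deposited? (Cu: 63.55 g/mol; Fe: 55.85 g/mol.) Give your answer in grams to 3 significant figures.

5.91 g

n(Cu) = 6.73 / 63.55 = 0.1059 mol
Cu²⁺ + 2e⁻ → Cu, so n(e⁻) = 2 × 0.1059 = 0.2118 mol
Same current for the same time ⇒ same n(e⁻) = 0.2118 mol in both cells.
Fe²⁺ + 2e⁻ → Fe, so n(Fe) = 0.2118 / 2 = 0.1059 mol
m(Fe) = 0.1059 × 55.85 = 5.91 g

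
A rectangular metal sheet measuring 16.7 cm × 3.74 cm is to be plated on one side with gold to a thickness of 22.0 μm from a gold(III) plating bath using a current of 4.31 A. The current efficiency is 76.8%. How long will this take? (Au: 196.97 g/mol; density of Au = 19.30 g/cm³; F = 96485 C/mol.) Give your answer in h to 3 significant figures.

Plated area = 16.7 × 3.74 = 62.46 cm²
Volume = 62.46 × 22.0×10⁻⁴ cm = 0.1374 cm³
m(Au) = 0.1374 × 19.30 = 2.652 g
n(Au) = 2.652 / 196.97 = 0.01346 mol; n(e⁻) = 3 × 0.01346 = 0.04038 mol
Q = 0.04038 × 96485 / 0.768 = 5073 C
t = 5073 / 4.31 = 1177 s = 0.327 h

0.327 h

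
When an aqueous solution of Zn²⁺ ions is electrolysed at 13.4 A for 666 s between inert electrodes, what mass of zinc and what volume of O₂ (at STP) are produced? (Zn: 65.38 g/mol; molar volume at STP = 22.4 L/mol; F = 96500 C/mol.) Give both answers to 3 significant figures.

3.02 g Zn; 0.518 L O₂

Q = 13.4 × 666 = 8924 C; n(e⁻) = 8924 / 96500 = 0.09248 mol
Cathode: Zn²⁺ + 2e⁻ → Zn → n(Zn) = 0.09248/2 = 0.04624 mol → 3.02 g
Anode: 2H₂O → O₂ + 4H⁺ + 4e⁻ → n(O₂) = 0.09248/4 = 0.02312 mol → 0.518 L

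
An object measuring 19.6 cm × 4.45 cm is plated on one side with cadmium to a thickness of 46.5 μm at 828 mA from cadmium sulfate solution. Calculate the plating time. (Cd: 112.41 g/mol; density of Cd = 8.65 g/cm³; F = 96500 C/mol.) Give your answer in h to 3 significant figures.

Plated area = 19.6 × 4.45 = 87.22 cm²
Volume = 87.22 × 46.5×10⁻⁴ cm = 0.4056 cm³
m(Cd) = 0.4056 × 8.65 = 3.508 g
n(Cd) = 3.508 / 112.41 = 0.03121 mol; n(e⁻) = 2 × 0.03121 = 0.06242 mol
Q = 0.06242 × 96500 = 6024 C
t = 6024 / 0.828 = 7275 s = 2.02 h

2.02 h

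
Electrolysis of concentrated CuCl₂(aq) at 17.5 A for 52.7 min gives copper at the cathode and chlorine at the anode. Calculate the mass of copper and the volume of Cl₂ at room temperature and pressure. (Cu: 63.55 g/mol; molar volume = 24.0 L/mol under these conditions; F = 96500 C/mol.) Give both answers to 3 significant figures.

Q = 17.5 × 3162 = 55340 C; n(e⁻) = 55340 / 96500 = 0.5735 mol
Cathode: Cu²⁺ + 2e⁻ → Cu → n(Cu) = 0.5735/2 = 0.2868 mol → 18.2 g
Anode: 2Cl⁻ → Cl₂ + 2e⁻ → n(Cl₂) = 0.5735/2 = 0.2868 mol → 6.88 L

18.2 g Cu; 6.88 L Cl₂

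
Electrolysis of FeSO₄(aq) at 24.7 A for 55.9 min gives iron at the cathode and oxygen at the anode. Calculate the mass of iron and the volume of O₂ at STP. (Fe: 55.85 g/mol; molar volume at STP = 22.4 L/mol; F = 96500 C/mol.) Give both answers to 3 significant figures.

Q = 24.7 × 3354 = 82840 C; n(e⁻) = 82840 / 96500 = 0.8584 mol
Cathode: Fe²⁺ + 2e⁻ → Fe → n(Fe) = 0.8584/2 = 0.4292 mol → 24.0 g
Anode: 2H₂O → O₂ + 4H⁺ + 4e⁻ → n(O₂) = 0.8584/4 = 0.2146 mol → 4.81 L

24.0 g Fe; 4.81 L O₂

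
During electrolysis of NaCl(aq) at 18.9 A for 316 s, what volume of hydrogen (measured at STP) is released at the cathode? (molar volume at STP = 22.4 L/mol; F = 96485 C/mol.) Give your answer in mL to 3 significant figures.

693 mL

Q = It = 18.9 × 316 = 5972 C
n(e⁻) = Q/F = 5972/96485 = 0.06190 mol
2H⁺ + 2e⁻ → H₂, so n(H₂) = 0.06190 / 2 = 0.03095 mol
V = 0.03095 × 22.4 = 0.6933 L
= 693 mL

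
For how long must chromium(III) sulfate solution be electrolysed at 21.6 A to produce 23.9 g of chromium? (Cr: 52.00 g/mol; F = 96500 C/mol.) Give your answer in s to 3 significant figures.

6160 s

n(Cr) = 23.9 / 52.00 = 0.4596 mol
Cr³⁺ + 3e⁻ → Cr, so n(e⁻) = 3 × 0.4596 = 1.379 mol
Q = 1.379 × 96500 = 1.331×10^5 C
t = Q / I = 1.331×10^5 / 21.6 = 6162 s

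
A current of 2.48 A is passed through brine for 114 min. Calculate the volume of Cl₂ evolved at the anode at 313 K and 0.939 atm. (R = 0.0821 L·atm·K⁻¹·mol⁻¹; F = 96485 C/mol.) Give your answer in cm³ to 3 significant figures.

Charge passed = 2.48 × 6840 = 16960 C
Moles of electrons = 16960 / 96485 = 0.1758 mol
2Cl⁻ → Cl₂ + 2e⁻, so n(Cl₂) = 0.1758 / 2 = 0.08790 mol
V = nRT/P = 0.08790 × 0.0821 × 313 / 0.939 = 2.406 L
= 2410 cm³

2410 cm³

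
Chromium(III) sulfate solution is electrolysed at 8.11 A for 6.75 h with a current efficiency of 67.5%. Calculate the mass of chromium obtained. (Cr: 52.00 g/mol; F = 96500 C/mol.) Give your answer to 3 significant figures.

Q = 8.11 × 24300 = 1.971×10^5 C
n(e⁻) = 1.971×10^5 / 96500 = 2.042 mol
Cr³⁺ + 3e⁻ → Cr, so theoretical m(Cr) = 0.6807 × 52.00 = 35.40 g
Actual mass = 67.5% × 35.40 = 23.9 g

23.9 g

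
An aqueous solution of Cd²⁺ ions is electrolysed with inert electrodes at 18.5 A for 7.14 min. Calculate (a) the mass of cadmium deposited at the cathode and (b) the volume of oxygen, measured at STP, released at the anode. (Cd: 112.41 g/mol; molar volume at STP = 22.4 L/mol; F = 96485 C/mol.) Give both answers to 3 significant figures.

Q = 18.5 × 428.4 = 7925 C; n(e⁻) = 7925 / 96485 = 0.08214 mol
Cathode: Cd²⁺ + 2e⁻ → Cd → n(Cd) = 0.08214/2 = 0.04107 mol → 4.62 g
Anode: 2H₂O → O₂ + 4H⁺ + 4e⁻ → n(O₂) = 0.08214/4 = 0.02054 mol → 0.460 L

4.62 g Cd; 0.460 L O₂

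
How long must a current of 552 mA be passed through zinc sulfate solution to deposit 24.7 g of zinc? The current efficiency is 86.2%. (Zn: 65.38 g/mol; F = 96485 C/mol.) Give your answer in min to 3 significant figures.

n(Zn) = 24.7 / 65.38 = 0.3778 mol
Zn²⁺ + 2e⁻ → Zn, so n(e⁻) = 2 × 0.3778 = 0.7556 mol
Q = 0.7556 × 96485 / 0.862 = 84580 C
t = Q / I = 84580 / 0.552 = 1.532×10^5 s = 2550 min

2550 min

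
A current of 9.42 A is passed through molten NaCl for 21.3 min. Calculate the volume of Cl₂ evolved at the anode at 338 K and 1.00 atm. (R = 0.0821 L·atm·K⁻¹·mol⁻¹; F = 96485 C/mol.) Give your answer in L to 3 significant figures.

Q = It = 9.42 × 1278 = 12040 C
n(e⁻) = 12040 / 96485 = 0.1248 mol
2Cl⁻ → Cl₂ + 2e⁻, so n(Cl₂) = 0.1248 / 2 = 0.06240 mol
V = nRT/P = 0.06240 × 0.0821 × 338 / 1.00 = 1.732 L

1.73 L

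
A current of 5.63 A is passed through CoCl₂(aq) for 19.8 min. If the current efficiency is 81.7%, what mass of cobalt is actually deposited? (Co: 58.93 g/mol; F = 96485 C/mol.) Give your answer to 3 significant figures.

Q = 5.63 × 1188 = 6688 C
n(e⁻) = 6688 / 96485 = 0.06932 mol
Co²⁺ + 2e⁻ → Co, so theoretical m(Co) = 0.03466 × 58.93 = 2.043 g
Actual mass = 81.7% × 2.043 = 1.67 g

1.67 g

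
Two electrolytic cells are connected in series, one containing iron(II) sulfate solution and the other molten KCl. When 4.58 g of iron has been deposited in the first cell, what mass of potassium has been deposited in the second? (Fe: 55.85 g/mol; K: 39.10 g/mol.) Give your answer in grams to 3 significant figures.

6.41 g

n(Fe) = 4.58 / 55.85 = 0.08201 mol
Fe²⁺ + 2e⁻ → Fe, so n(e⁻) = 2 × 0.08201 = 0.1640 mol
Same current for the same time ⇒ same n(e⁻) = 0.1640 mol in both cells.
K⁺ + e⁻ → K, so n(K) = 0.1640 mol
m(K) = 0.1640 × 39.10 = 6.41 g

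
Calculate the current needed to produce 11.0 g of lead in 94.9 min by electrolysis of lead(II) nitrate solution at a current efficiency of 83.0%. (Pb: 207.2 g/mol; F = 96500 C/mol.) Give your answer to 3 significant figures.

n(Pb) = 11.0 / 207.2 = 0.05309 mol
Pb²⁺ + 2e⁻ → Pb, so n(e⁻) = 2 × 0.05309 = 0.1062 mol
Q = 0.1062 × 96500 / 0.830 = 12350 C
I = Q / t = 12350 / 5694 s = 2.17 A

2.17 A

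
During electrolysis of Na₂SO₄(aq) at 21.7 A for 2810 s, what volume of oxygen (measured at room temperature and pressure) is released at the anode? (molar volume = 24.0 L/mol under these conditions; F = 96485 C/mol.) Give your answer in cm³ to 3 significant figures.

Charge passed = 21.7 × 2810 = 60980 C
Moles of electrons = 60980 / 96485 = 0.6320 mol
2H₂O → O₂ + 4H⁺ + 4e⁻, so n(O₂) = 0.6320 / 4 = 0.1580 mol
V = 0.1580 × 24.0 = 3.792 L
= 3790 cm³

3790 cm³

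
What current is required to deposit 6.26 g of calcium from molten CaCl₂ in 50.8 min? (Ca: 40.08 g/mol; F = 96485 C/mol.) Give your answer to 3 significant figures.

n(Ca) = 6.26 / 40.08 = 0.1562 mol
Ca²⁺ + 2e⁻ → Ca, so n(e⁻) = 2 × 0.1562 = 0.3124 mol
Q = 0.3124 × 96485 = 30140 C
I = Q / t = 30140 / 3048 s = 9.89 A

9.89 A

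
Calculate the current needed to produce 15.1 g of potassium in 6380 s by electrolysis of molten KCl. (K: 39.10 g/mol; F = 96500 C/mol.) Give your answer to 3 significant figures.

5.84 A

n(K) = 15.1 / 39.10 = 0.3862 mol
K⁺ + e⁻ → K, so n(e⁻) = 0.3862 mol
Q = 0.3862 × 96500 = 37270 C
I = Q / t = 37270 / 6380 s = 5.84 A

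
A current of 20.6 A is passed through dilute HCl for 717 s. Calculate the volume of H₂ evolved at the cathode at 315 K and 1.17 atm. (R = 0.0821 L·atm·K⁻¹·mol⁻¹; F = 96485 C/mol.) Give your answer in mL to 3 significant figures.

Q = 20.6 A × 717 s = 14770 C
n(e⁻) = 14770 / 96485 = 0.1531 mol
2H⁺ + 2e⁻ → H₂, so n(H₂) = 0.1531 / 2 = 0.07655 mol
V = nRT/P = 0.07655 × 0.0821 × 315 / 1.17 = 1.692 L
= 1690 mL

1690 mL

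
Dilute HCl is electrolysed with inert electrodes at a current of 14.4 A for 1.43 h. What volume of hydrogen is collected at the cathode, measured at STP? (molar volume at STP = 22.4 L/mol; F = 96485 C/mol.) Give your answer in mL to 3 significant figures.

8610 mL

Q = 14.4 A × 5148 s = 74130 C
n(e⁻) = Q/F = 74130/96485 = 0.7683 mol
2H⁺ + 2e⁻ → H₂, so n(H₂) = 0.7683 / 2 = 0.3842 mol
V = 0.3842 × 22.4 = 8.606 L
= 8610 mL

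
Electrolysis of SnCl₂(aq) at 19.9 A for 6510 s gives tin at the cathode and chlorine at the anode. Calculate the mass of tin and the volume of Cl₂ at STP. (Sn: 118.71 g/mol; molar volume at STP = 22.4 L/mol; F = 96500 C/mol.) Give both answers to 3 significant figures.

79.7 g Sn; 15.0 L Cl₂

Q = 19.9 × 6510 = 1.295×10^5 C; n(e⁻) = 1.295×10^5 / 96500 = 1.342 mol
Cathode: Sn²⁺ + 2e⁻ → Sn → n(Sn) = 1.342/2 = 0.6710 mol → 79.7 g
Anode: 2Cl⁻ → Cl₂ + 2e⁻ → n(Cl₂) = 1.342/2 = 0.6710 mol → 15.0 L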